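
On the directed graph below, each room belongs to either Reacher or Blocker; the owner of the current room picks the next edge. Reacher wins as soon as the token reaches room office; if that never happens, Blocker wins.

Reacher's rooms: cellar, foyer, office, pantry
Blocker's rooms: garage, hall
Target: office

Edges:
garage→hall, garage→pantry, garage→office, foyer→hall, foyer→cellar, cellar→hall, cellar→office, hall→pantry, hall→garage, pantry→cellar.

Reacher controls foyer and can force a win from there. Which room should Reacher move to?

A0 = {office}
A1: add {cellar} — cellar (Reacher) has cellar→office.
A2: add {foyer, pantry} — pantry (Reacher) has pantry→cellar; foyer (Reacher) has foyer→cellar.
A3 = A2; e.g. hall (Blocker) can still go to garage. Fixed point.
From foyer, successor cellar is in the attractor (rank 1); the other successor hall is not.

cellar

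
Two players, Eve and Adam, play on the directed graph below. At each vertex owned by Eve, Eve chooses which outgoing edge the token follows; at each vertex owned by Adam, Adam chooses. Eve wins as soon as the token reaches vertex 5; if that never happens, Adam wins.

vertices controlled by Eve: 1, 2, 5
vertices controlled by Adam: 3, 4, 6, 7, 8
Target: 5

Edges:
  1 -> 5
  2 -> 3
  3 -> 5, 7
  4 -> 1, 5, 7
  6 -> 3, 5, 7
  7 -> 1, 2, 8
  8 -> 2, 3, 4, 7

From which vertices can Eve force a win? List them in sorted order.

A0 = {5}
A1: add {1} — 1 (Eve) has 1→5.
A2 = A1; e.g. 2 (Eve) has no edge into A1. Fixed point.
Eve's winning region = {1, 5}.

1, 5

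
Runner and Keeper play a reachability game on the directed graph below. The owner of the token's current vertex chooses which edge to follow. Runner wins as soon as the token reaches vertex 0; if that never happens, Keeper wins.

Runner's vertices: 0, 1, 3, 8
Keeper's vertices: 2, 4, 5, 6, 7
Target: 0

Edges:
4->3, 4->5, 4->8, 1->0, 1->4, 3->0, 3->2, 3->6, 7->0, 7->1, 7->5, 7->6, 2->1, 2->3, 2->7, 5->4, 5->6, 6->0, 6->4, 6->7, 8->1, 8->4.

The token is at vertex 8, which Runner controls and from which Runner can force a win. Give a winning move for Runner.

1

A0 = {0}
A1: add {1, 3} — 1 (Runner) has 1→0; 3 (Runner) has 3→0.
A2: add {8} — 8 (Runner) has 8→1.
A3 = A2; e.g. 2 (Keeper) can still go to 7. Fixed point.
From 8, successor 1 is in the attractor (rank 1); the other successor 4 is not.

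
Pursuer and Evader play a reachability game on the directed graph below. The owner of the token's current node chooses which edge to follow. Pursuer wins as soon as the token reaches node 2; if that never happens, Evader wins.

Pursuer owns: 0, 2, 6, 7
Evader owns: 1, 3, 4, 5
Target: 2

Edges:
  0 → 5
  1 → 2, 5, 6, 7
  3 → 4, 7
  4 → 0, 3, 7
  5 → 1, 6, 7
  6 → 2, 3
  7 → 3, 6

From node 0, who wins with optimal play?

A0 = {2}
A1: add {6} — 6 (Pursuer) has 6→2.
A2: add {7} — 7 (Pursuer) has 7→6.
A3 = A2; e.g. 0 (Pursuer) has no edge into A2. Fixed point.
0 never enters the attractor, so Evader can avoid the target forever.

Evader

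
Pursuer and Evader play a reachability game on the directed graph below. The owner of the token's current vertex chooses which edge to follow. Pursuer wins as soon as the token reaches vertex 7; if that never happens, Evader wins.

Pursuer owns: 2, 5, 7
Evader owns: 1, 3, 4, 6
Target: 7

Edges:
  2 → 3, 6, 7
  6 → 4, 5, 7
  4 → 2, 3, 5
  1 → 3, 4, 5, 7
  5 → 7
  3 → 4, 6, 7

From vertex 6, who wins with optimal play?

A0 = {7}
A1: add {2, 5} — 2 (Pursuer) has 2→7; 5 (Pursuer) has 5→7.
A2 = A1; e.g. 1 (Evader) can still go to 3. Fixed point.
6 never enters the attractor, so Evader can avoid the target forever.

Evader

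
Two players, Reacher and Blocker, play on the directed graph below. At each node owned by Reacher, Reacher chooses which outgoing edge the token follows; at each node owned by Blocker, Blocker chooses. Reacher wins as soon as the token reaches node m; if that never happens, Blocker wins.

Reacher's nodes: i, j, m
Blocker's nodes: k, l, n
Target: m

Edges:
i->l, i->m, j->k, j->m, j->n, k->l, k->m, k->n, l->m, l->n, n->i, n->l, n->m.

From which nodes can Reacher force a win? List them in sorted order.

A0 = {m}
A1: add {i, j} — i (Reacher) has i→m; j (Reacher) has j→m.
A2 = A1; e.g. k (Blocker) can still go to l. Fixed point.
Reacher's winning region = {i, j, m}.

i, j, m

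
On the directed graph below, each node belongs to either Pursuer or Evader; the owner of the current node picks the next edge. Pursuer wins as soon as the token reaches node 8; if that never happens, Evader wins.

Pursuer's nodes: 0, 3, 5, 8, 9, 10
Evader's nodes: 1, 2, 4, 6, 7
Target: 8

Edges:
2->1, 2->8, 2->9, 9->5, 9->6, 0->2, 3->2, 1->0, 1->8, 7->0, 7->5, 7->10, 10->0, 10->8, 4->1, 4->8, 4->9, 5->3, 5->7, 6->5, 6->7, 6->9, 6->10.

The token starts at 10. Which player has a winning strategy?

Pursuer

A0 = {8}
A1: add {10} — 10 (Pursuer) has 10→8.
A2 = A1; e.g. 0 (Pursuer) has no edge into A1. Fixed point.
10 ∈ A1, so Pursuer can force the target.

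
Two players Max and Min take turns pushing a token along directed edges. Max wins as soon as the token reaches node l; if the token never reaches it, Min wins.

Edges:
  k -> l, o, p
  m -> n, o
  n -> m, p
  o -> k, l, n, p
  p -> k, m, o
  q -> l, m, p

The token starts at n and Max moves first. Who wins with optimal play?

Min

Track states (vertex, player-to-move).
A0 = {(l,Max), (l,Min)}
A1: add {(k,Max), (o,Max), (q,Max)}.
A2 = A1; e.g. (k,Min) stays out. (n,Max) never enters ⇒ Min avoids the target.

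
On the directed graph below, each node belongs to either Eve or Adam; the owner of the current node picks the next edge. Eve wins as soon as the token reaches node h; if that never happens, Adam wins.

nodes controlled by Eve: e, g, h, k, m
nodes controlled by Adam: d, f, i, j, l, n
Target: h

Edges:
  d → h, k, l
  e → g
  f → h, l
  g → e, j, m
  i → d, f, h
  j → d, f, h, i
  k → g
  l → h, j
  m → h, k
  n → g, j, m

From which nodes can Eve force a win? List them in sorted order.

e, g, h, k, m

A0 = {h}
A1: add {m} — m (Eve) has m→h.
A2: add {g} — g (Eve) has g→m.
A3: add {e, k} — e (Eve) has e→g; k (Eve) has k→g.
A4 = A3; e.g. d (Adam) can still go to l. Fixed point.
Eve's winning region = {e, g, h, k, m}.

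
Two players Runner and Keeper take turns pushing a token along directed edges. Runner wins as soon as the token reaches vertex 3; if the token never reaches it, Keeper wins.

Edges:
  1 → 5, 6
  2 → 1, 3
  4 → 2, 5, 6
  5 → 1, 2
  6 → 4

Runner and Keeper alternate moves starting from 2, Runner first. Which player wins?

Runner

Track states (vertex, player-to-move).
A0 = {(3,Runner), (3,Keeper)}
A1: add {(2,Runner)}.
(2,Runner) ∈ A1 ⇒ Runner forces the target.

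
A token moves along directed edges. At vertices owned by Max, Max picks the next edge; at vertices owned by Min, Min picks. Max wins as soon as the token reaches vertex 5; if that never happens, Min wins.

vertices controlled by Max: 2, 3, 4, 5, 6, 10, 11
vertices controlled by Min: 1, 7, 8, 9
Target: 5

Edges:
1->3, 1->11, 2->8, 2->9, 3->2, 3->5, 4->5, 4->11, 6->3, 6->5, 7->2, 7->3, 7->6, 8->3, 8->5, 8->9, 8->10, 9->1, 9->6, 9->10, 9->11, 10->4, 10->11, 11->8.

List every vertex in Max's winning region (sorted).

A0 = {5}
A1: add {3, 4, 6} — 3 (Max) has 3→5; 4 (Max) has 4→5; 6 (Max) has 6→5.
A2: add {10} — 10 (Max) has 10→4.
A3 = A2; e.g. 1 (Min) can still go to 11. Fixed point.
Max's winning region = {3, 4, 5, 6, 10}.

3, 4, 5, 6, 10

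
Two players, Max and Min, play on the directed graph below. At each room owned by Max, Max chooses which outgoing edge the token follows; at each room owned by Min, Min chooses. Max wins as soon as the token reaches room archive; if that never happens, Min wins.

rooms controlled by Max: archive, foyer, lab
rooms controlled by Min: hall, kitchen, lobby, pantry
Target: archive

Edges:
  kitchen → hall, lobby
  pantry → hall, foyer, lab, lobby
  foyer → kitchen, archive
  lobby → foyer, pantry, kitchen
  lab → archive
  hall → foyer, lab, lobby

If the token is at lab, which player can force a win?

A0 = {archive}
A1: add {foyer, lab} — foyer (Max) has foyer→archive; lab (Max) has lab→archive.
A2 = A1; e.g. hall (Min) can still go to lobby. Fixed point.
lab ∈ A1, so Max can force the target.

Max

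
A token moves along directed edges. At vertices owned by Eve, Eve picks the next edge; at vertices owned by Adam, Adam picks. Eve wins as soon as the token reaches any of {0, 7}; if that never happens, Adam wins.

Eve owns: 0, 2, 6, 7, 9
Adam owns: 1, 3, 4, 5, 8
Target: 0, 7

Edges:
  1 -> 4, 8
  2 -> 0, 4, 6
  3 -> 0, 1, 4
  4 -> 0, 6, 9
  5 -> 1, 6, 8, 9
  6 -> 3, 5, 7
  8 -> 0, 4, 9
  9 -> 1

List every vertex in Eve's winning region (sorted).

A0 = {0, 7}
A1: add {2, 6} — 2 (Eve) has 2→0; 6 (Eve) has 6→7.
A2 = A1; e.g. 1 (Adam) can still go to 4. Fixed point.
Eve's winning region = {0, 2, 6, 7}.

0, 2, 6, 7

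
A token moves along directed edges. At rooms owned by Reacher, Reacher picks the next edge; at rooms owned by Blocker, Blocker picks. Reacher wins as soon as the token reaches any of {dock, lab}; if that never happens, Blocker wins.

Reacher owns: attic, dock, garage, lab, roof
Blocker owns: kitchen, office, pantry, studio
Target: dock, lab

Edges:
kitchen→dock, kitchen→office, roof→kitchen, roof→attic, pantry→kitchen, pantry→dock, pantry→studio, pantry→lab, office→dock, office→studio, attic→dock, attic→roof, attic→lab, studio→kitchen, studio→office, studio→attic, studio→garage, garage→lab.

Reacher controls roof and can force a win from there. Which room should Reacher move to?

attic

A0 = {dock, lab}
A1: add {attic, garage} — attic (Reacher) has attic→dock; garage (Reacher) has garage→lab.
A2: add {roof} — roof (Reacher) has roof→attic.
A3 = A2; e.g. kitchen (Blocker) can still go to office. Fixed point.
From roof, successor attic is in the attractor (rank 1); the other successor kitchen is not.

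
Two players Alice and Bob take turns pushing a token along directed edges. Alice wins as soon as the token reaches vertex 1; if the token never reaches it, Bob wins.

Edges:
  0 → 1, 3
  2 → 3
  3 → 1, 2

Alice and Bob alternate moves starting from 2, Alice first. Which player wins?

Bob

Track states (vertex, player-to-move).
A0 = {(1,Alice), (1,Bob)}
A1: add {(0,Alice), (3,Alice)}.
A2: add {(0,Bob), (2,Bob)}.
A3 = A2; e.g. (2,Alice) stays out. (2,Alice) never enters ⇒ Bob avoids the target.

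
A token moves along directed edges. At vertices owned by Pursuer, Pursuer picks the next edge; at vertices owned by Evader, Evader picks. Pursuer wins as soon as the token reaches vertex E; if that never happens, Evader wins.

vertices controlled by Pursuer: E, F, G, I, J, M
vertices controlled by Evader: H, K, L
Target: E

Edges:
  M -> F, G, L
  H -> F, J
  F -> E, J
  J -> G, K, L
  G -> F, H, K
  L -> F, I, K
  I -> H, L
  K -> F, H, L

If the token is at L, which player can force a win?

Evader

A0 = {E}
A1: add {F} — F (Pursuer) has F→E.
A2: add {G, M} — G (Pursuer) has G→F; M (Pursuer) has M→F.
A3: add {J} — J (Pursuer) has J→G.
A4: add {H} — H (Evader): all of {F, J} already in.
A5: add {I} — I (Pursuer) has I→H.
A6 = A5; e.g. K (Evader) can still go to L. Fixed point.
L never enters the attractor, so Evader can avoid the target forever.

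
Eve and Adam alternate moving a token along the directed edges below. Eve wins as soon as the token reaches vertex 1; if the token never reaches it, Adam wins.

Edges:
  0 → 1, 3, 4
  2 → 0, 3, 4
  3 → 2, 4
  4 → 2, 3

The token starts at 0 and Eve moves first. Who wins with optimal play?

Eve

Track states (vertex, player-to-move).
A0 = {(1,Eve), (1,Adam)}
A1: add {(0,Eve)}.
(0,Eve) ∈ A1 ⇒ Eve forces the target.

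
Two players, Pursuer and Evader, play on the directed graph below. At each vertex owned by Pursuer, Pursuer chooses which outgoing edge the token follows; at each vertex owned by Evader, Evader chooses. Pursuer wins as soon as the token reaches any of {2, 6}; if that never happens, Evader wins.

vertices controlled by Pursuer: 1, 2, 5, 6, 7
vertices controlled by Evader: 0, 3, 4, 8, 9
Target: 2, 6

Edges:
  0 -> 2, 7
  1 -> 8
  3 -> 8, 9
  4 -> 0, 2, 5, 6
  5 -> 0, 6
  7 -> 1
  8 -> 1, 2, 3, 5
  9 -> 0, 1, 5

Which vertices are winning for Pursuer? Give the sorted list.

A0 = {2, 6}
A1: add {5} — 5 (Pursuer) has 5→6.
A2 = A1; e.g. 0 (Evader) can still go to 7. Fixed point.
Pursuer's winning region = {2, 5, 6}.

2, 5, 6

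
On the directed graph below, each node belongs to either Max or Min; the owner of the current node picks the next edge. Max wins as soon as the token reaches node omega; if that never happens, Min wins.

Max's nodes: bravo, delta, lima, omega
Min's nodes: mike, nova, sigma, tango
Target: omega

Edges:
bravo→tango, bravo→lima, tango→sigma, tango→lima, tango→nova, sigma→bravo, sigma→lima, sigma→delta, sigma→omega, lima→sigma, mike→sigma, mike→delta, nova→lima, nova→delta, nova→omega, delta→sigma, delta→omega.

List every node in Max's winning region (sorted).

delta, omega

A0 = {omega}
A1: add {delta} — delta (Max) has delta→omega.
A2 = A1; e.g. bravo (Max) has no edge into A1. Fixed point.
Max's winning region = {delta, omega}.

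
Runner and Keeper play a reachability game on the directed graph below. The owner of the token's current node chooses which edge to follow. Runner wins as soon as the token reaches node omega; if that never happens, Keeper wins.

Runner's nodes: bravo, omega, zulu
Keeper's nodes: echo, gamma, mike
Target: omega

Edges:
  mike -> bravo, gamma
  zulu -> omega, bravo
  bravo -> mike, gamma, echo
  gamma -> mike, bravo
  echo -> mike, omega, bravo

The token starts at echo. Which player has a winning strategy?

Keeper

A0 = {omega}
A1: add {zulu} — zulu (Runner) has zulu→omega.
A2 = A1; e.g. mike (Keeper) can still go to bravo. Fixed point.
echo never enters the attractor, so Keeper can avoid the target forever.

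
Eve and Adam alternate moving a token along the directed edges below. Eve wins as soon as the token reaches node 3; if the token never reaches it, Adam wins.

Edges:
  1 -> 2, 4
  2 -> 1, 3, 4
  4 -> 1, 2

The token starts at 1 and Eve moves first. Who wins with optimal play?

Track states (vertex, player-to-move).
A0 = {(3,Eve), (3,Adam)}
A1: add {(2,Eve)}.
A2 = A1; e.g. (1,Eve) stays out. (1,Eve) never enters ⇒ Adam avoids the target.

Adam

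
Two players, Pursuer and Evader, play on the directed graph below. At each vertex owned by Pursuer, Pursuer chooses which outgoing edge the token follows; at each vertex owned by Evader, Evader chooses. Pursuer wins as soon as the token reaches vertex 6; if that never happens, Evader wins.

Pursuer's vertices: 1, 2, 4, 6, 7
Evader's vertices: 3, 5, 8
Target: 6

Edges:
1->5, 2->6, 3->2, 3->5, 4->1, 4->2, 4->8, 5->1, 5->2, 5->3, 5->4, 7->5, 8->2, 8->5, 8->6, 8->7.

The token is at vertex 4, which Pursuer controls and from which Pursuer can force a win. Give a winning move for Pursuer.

2

A0 = {6}
A1: add {2} — 2 (Pursuer) has 2→6.
A2: add {4} — 4 (Pursuer) has 4→2.
A3 = A2; e.g. 1 (Pursuer) has no edge into A2. Fixed point.
From 4, successor 2 is in the attractor (rank 1); the other successors 1, 8 are not.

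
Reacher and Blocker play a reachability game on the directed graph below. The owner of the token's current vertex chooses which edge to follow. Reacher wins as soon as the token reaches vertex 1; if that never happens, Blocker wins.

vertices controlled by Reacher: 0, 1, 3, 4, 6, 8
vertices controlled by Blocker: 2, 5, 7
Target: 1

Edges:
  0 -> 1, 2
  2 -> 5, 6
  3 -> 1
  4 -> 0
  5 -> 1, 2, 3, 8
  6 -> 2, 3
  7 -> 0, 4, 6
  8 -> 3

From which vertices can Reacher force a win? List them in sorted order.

0, 1, 3, 4, 6, 7, 8

A0 = {1}
A1: add {0, 3} — 0 (Reacher) has 0→1; 3 (Reacher) has 3→1.
A2: add {4, 6, 8} — 4 (Reacher) has 4→0; 6 (Reacher) has 6→3; 8 (Reacher) has 8→3.
A3: add {7} — 7 (Blocker): all of {0, 4, 6} already in.
A4 = A3; e.g. 2 (Blocker) can still go to 5. Fixed point.
Reacher's winning region = {0, 1, 3, 4, 6, 7, 8}.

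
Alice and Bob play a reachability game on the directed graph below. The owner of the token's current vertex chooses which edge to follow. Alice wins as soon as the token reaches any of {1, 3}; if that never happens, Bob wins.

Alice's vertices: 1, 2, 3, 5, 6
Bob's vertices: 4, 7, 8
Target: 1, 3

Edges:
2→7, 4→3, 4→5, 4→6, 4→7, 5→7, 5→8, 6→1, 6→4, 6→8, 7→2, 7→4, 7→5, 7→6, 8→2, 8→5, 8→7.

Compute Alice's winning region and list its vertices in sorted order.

A0 = {1, 3}
A1: add {6} — 6 (Alice) has 6→1.
A2 = A1; e.g. 2 (Alice) has no edge into A1. Fixed point.
Alice's winning region = {1, 3, 6}.

1, 3, 6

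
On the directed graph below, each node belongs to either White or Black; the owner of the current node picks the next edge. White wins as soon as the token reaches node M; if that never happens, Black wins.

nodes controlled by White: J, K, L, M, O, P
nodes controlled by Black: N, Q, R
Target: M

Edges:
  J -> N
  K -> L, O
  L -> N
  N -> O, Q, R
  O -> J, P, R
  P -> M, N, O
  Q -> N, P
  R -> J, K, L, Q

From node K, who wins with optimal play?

White

A0 = {M}
A1: add {P} — P (White) has P→M.
A2: add {O} — O (White) has O→P.
A3: add {K} — K (White) has K→O.
A4 = A3; e.g. J (White) has no edge into A3. Fixed point.
K ∈ A3, so White can force the target.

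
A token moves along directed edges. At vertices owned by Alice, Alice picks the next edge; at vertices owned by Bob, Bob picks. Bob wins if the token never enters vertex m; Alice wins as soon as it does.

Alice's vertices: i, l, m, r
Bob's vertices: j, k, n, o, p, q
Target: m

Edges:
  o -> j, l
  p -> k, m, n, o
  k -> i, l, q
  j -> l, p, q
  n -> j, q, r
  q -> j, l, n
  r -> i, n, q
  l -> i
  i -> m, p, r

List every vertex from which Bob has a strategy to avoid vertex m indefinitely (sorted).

j, k, n, o, p, q

A0 = {m}
A1: add {i} — i (Alice) has i→m.
A2: add {l, r} — l (Alice) has l→i; r (Alice) has r→i.
A3 = A2; e.g. j (Bob) can still go to p. Fixed point.
Alice's attractor = {i, l, m, r}; Bob avoids the target exactly from the complement.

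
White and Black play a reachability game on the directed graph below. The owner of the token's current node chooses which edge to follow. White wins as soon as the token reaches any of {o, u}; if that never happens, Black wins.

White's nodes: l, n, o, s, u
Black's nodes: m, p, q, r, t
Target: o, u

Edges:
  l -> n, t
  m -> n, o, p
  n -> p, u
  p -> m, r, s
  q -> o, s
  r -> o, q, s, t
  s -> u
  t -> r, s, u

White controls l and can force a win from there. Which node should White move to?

n

A0 = {o, u}
A1: add {n, s} — n (White) has n→u; s (White) has s→u.
A2: add {l, q} — l (White) has l→n; q (Black): all of {o, s} already in.
A3 = A2; e.g. m (Black) can still go to p. Fixed point.
From l, successor n is in the attractor (rank 1); the other successor t is not.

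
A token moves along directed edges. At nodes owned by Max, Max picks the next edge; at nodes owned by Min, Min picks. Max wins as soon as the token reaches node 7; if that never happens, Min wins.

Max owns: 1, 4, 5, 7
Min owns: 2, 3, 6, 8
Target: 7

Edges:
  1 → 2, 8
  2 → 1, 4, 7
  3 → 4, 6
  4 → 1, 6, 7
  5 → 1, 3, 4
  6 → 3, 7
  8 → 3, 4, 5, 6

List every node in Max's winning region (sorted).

4, 5, 7

A0 = {7}
A1: add {4} — 4 (Max) has 4→7.
A2: add {5} — 5 (Max) has 5→4.
A3 = A2; e.g. 1 (Max) has no edge into A2. Fixed point.
Max's winning region = {4, 5, 7}.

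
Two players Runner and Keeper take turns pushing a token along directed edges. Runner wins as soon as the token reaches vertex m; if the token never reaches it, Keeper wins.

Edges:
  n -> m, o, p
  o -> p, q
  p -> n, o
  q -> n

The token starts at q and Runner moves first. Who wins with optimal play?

Keeper

Track states (vertex, player-to-move).
A0 = {(m,Runner), (m,Keeper)}
A1: add {(n,Runner)}.
A2: add {(q,Keeper)}.
A3: add {(o,Runner)}.
A4: add {(p,Keeper)}.
A5 = A4; e.g. (n,Keeper) stays out. (q,Runner) never enters ⇒ Keeper avoids the target.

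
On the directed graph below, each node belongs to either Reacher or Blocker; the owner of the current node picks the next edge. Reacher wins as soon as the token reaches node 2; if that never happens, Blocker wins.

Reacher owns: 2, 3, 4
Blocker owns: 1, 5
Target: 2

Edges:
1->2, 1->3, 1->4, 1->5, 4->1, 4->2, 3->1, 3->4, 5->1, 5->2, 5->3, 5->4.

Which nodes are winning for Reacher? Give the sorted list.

A0 = {2}
A1: add {4} — 4 (Reacher) has 4→2.
A2: add {3} — 3 (Reacher) has 3→4.
A3 = A2; e.g. 1 (Blocker) can still go to 5. Fixed point.
Reacher's winning region = {2, 3, 4}.

2, 3, 4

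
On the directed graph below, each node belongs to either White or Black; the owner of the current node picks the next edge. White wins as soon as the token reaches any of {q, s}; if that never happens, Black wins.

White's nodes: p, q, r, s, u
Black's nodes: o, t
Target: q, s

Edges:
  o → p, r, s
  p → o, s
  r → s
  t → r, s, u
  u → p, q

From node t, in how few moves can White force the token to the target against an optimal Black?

A0 = {q, s}
A1: add {p, r, u} — p (White) has p→s; r (White) has r→s; u (White) has u→q.
A2: add {o, t} — o (Black): all of {p, r, s} already in; t (Black): all of {r, s, u} already in.
A2 = all vertices. Fixed point.
t enters the attractor at level 2, so White can force the target in 2 moves from there.

2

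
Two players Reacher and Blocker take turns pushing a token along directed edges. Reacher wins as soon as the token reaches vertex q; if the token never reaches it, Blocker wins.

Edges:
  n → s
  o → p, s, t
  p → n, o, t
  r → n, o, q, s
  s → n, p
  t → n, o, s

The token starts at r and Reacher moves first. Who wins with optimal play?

Reacher

Track states (vertex, player-to-move).
A0 = {(q,Reacher), (q,Blocker)}
A1: add {(r,Reacher)}.
(r,Reacher) ∈ A1 ⇒ Reacher forces the target.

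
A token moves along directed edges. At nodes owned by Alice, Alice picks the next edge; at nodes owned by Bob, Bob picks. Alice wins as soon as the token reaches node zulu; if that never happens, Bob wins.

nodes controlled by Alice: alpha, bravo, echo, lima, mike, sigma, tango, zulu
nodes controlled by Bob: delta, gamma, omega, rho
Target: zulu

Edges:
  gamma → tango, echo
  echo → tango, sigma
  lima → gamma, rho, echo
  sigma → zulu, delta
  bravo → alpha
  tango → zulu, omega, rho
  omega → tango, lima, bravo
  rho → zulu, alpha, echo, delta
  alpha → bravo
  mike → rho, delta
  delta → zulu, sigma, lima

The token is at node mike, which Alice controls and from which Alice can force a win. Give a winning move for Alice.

A0 = {zulu}
A1: add {sigma, tango} — tango (Alice) has tango→zulu; sigma (Alice) has sigma→zulu.
A2: add {echo} — echo (Alice) has echo→tango.
A3: add {gamma, lima} — gamma (Bob): all of {tango, echo} already in; lima (Alice) has lima→echo.
A4: add {delta} — delta (Bob): all of {zulu, sigma, lima} already in.
A5: add {mike} — mike (Alice) has mike→delta.
A6 = A5; e.g. omega (Bob) can still go to bravo. Fixed point.
From mike, successor delta is in the attractor (rank 4); the other successor rho is not.

delta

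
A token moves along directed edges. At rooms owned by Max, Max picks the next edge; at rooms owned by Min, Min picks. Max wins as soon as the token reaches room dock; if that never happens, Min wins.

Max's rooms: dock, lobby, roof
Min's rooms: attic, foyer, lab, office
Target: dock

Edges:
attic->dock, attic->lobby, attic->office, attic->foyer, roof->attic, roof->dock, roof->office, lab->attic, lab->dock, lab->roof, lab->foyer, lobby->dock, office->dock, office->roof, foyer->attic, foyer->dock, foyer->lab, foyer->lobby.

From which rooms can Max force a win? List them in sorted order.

A0 = {dock}
A1: add {lobby, roof} — roof (Max) has roof→dock; lobby (Max) has lobby→dock.
A2: add {office} — office (Min): all of {dock, roof} already in.
A3 = A2; e.g. attic (Min) can still go to foyer. Fixed point.
Max's winning region = {dock, lobby, office, roof}.

dock, lobby, office, roof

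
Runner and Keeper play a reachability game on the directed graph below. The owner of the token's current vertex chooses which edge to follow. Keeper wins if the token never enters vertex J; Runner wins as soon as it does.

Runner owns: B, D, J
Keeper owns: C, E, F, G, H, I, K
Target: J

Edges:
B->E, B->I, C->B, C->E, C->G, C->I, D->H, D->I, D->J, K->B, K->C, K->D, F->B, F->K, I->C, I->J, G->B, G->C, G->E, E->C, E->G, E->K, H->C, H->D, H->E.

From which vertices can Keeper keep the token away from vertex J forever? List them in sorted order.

A0 = {J}
A1: add {D} — D (Runner) has D→J.
A2 = A1; e.g. B (Runner) has no edge into A1. Fixed point.
Runner's attractor = {D, J}; Keeper avoids the target exactly from the complement.

B, C, E, F, G, H, I, K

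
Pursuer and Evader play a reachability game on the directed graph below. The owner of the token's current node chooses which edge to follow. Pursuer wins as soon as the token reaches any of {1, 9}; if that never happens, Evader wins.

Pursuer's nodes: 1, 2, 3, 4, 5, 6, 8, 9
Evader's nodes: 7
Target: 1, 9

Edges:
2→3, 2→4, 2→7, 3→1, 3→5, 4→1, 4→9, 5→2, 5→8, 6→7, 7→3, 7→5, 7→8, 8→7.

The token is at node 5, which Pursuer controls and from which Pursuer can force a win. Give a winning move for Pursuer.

2

A0 = {1, 9}
A1: add {3, 4} — 3 (Pursuer) has 3→1; 4 (Pursuer) has 4→1.
A2: add {2} — 2 (Pursuer) has 2→3.
A3: add {5} — 5 (Pursuer) has 5→2.
A4 = A3; e.g. 6 (Pursuer) has no edge into A3. Fixed point.
From 5, successor 2 is in the attractor (rank 2); the other successor 8 is not.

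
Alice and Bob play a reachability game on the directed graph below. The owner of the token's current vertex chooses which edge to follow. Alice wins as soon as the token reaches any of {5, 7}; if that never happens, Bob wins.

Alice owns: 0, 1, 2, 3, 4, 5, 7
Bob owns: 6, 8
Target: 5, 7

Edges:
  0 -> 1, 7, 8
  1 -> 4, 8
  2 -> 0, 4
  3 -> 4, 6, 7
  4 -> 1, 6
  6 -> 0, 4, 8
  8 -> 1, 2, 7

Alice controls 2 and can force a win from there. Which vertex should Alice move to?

0

A0 = {5, 7}
A1: add {0, 3} — 0 (Alice) has 0→7; 3 (Alice) has 3→7.
A2: add {2} — 2 (Alice) has 2→0.
A3 = A2; e.g. 1 (Alice) has no edge into A2. Fixed point.
From 2, successor 0 is in the attractor (rank 1); the other successor 4 is not.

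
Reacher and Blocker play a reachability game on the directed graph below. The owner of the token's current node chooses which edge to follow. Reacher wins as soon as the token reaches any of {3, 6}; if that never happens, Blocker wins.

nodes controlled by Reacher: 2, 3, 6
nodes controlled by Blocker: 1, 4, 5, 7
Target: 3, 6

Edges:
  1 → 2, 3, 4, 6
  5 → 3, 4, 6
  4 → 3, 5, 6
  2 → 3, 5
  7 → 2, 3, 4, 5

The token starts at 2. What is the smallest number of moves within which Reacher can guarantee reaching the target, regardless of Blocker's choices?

1

A0 = {3, 6}
A1: add {2} — 2 (Reacher) has 2→3.
A2 = A1; e.g. 1 (Blocker) can still go to 4. Fixed point.
2 enters the attractor at level 1, so Reacher can force the target in 1 move from there.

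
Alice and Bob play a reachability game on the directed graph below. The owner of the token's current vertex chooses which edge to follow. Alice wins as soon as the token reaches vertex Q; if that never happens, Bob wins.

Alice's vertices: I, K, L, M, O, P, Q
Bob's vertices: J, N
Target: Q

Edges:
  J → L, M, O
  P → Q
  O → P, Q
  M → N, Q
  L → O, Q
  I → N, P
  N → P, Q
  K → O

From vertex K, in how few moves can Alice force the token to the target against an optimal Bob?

2

A0 = {Q}
A1: add {L, M, O, P} — L (Alice) has L→Q; M (Alice) has M→Q; O (Alice) has O→Q; P (Alice) has P→Q.
A2: add {I, J, K, N} — I (Alice) has I→P; J (Bob): all of {L, M, O} already in; K (Alice) has K→O; N (Bob): all of {P, Q} already in.
A2 = all vertices. Fixed point.
K enters the attractor at level 2, so Alice can force the target in 2 moves from there.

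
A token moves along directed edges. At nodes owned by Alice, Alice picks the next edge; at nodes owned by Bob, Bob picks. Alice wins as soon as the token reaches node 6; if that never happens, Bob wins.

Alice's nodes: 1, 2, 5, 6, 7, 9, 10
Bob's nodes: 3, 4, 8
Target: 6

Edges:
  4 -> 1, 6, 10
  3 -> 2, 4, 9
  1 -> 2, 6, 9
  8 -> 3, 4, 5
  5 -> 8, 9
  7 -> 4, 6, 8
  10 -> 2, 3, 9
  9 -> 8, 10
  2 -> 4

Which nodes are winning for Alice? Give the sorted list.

1, 6, 7

A0 = {6}
A1: add {1, 7} — 1 (Alice) has 1→6; 7 (Alice) has 7→6.
A2 = A1; e.g. 2 (Alice) has no edge into A1. Fixed point.
Alice's winning region = {1, 6, 7}.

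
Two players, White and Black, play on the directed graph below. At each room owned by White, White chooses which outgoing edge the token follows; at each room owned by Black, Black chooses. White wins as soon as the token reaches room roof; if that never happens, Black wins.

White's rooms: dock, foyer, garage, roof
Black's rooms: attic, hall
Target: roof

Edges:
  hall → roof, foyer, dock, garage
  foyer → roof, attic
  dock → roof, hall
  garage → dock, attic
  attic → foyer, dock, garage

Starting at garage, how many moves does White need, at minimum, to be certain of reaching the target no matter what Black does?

A0 = {roof}
A1: add {dock, foyer} — foyer (White) has foyer→roof; dock (White) has dock→roof.
A2: add {garage} — garage (White) has garage→dock.
garage enters the attractor at level 2, so White can force the target in 2 moves from there.

2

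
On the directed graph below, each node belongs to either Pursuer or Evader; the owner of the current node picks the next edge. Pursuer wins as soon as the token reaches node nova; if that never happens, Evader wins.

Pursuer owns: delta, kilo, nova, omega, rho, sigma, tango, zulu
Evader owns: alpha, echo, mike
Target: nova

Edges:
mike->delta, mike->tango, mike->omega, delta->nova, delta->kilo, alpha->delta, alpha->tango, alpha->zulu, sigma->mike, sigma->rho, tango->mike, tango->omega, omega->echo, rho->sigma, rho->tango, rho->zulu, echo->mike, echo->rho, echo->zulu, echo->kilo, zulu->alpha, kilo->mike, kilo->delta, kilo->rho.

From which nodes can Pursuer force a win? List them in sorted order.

A0 = {nova}
A1: add {delta} — delta (Pursuer) has delta→nova.
A2: add {kilo} — kilo (Pursuer) has kilo→delta.
A3 = A2; e.g. mike (Evader) can still go to tango. Fixed point.
Pursuer's winning region = {delta, kilo, nova}.

delta, kilo, nova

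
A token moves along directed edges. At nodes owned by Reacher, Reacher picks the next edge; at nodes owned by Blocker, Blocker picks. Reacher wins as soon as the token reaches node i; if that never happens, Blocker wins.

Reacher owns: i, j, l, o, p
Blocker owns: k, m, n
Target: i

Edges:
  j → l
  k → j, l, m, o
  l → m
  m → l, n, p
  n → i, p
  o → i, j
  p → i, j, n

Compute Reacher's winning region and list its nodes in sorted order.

i, n, o, p

A0 = {i}
A1: add {o, p} — o (Reacher) has o→i; p (Reacher) has p→i.
A2: add {n} — n (Blocker): all of {i, p} already in.
A3 = A2; e.g. j (Reacher) has no edge into A2. Fixed point.
Reacher's winning region = {i, n, o, p}.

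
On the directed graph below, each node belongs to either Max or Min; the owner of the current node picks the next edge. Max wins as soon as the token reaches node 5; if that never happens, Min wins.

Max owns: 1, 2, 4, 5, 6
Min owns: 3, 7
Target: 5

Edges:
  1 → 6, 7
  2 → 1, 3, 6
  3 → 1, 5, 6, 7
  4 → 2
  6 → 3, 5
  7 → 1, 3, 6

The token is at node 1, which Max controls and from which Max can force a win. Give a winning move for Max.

A0 = {5}
A1: add {6} — 6 (Max) has 6→5.
A2: add {1, 2} — 1 (Max) has 1→6; 2 (Max) has 2→6.
A3: add {4} — 4 (Max) has 4→2.
A4 = A3; e.g. 3 (Min) can still go to 7. Fixed point.
From 1, successor 6 is in the attractor (rank 1); the other successor 7 is not.

6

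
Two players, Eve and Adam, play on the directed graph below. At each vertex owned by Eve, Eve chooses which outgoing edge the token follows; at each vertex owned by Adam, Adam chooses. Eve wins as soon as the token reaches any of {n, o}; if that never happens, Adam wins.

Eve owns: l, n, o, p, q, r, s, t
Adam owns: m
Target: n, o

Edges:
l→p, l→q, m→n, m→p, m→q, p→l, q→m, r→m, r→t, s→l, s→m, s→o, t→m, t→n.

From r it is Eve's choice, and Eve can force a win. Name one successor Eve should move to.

A0 = {n, o}
A1: add {s, t} — s (Eve) has s→o; t (Eve) has t→n.
A2: add {r} — r (Eve) has r→t.
A3 = A2; e.g. l (Eve) has no edge into A2. Fixed point.
From r, successor t is in the attractor (rank 1); the other successor m is not.

t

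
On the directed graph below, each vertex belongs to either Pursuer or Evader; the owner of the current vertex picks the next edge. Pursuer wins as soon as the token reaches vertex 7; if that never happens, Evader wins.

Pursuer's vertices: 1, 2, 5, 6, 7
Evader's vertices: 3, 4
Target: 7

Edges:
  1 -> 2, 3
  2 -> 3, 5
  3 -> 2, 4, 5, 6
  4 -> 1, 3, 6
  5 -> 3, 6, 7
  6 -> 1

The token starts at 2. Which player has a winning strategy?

A0 = {7}
A1: add {5} — 5 (Pursuer) has 5→7.
A2: add {2} — 2 (Pursuer) has 2→5.
2 ∈ A2, so Pursuer can force the target.

Pursuer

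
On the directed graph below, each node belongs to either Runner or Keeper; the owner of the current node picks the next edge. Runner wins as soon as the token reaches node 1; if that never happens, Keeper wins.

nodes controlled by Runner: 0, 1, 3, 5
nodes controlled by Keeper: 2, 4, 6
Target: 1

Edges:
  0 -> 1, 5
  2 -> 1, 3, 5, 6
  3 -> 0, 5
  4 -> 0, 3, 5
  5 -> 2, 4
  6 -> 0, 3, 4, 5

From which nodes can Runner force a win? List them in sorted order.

0, 1, 3

A0 = {1}
A1: add {0} — 0 (Runner) has 0→1.
A2: add {3} — 3 (Runner) has 3→0.
A3 = A2; e.g. 2 (Keeper) can still go to 5. Fixed point.
Runner's winning region = {0, 1, 3}.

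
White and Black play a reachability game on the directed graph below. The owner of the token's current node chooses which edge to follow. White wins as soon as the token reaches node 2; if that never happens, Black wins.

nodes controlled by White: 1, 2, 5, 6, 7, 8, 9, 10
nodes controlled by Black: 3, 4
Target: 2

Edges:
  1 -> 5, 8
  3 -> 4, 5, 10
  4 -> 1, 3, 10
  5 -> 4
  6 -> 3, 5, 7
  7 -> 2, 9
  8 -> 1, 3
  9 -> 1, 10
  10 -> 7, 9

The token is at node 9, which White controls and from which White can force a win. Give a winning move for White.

10

A0 = {2}
A1: add {7} — 7 (White) has 7→2.
A2: add {6, 10} — 6 (White) has 6→7; 10 (White) has 10→7.
A3: add {9} — 9 (White) has 9→10.
A4 = A3; e.g. 1 (White) has no edge into A3. Fixed point.
From 9, successor 10 is in the attractor (rank 2); the other successor 1 is not.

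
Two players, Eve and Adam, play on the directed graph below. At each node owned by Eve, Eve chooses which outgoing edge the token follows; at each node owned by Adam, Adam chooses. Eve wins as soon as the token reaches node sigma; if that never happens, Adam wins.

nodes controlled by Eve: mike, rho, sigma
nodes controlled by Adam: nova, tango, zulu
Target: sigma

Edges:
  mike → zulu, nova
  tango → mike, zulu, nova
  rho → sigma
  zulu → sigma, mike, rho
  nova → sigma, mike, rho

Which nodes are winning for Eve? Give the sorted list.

A0 = {sigma}
A1: add {rho} — rho (Eve) has rho→sigma.
A2 = A1; e.g. mike (Eve) has no edge into A1. Fixed point.
Eve's winning region = {rho, sigma}.

rho, sigma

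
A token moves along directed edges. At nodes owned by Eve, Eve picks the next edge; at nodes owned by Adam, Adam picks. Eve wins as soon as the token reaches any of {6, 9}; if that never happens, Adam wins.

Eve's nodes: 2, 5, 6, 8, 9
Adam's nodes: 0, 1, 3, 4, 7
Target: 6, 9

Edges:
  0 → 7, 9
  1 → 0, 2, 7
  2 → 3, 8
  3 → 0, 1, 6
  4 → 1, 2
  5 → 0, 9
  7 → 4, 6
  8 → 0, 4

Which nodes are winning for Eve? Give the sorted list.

A0 = {6, 9}
A1: add {5} — 5 (Eve) has 5→9.
A2 = A1; e.g. 0 (Adam) can still go to 7. Fixed point.
Eve's winning region = {5, 6, 9}.

5, 6, 9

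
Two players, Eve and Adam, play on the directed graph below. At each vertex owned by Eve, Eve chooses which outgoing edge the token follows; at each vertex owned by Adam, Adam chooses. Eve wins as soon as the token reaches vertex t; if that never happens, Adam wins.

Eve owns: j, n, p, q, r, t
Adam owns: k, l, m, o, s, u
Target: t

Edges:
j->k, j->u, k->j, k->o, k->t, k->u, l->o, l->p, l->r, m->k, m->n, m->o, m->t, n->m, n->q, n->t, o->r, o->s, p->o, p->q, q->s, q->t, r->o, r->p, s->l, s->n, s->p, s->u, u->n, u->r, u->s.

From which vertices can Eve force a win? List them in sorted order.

A0 = {t}
A1: add {n, q} — n (Eve) has n→t; q (Eve) has q→t.
A2: add {p} — p (Eve) has p→q.
A3: add {r} — r (Eve) has r→p.
A4 = A3; e.g. j (Eve) has no edge into A3. Fixed point.
Eve's winning region = {n, p, q, r, t}.

n, p, q, r, t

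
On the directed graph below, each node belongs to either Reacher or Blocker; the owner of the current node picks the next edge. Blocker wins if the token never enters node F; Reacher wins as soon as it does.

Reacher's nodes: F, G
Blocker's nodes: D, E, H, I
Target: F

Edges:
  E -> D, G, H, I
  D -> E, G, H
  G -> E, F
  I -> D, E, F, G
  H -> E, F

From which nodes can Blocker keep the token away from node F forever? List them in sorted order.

D, E, H, I

A0 = {F}
A1: add {G} — G (Reacher) has G→F.
A2 = A1; e.g. D (Blocker) can still go to E. Fixed point.
Reacher's attractor = {F, G}; Blocker avoids the target exactly from the complement.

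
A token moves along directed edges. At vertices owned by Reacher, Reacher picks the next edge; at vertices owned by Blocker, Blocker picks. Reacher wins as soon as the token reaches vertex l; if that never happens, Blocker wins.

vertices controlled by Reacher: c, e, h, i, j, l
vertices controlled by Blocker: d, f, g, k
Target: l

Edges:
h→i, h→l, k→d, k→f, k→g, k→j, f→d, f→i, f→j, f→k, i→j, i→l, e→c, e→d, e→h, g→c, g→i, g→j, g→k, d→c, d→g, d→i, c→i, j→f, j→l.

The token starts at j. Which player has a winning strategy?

A0 = {l}
A1: add {h, i, j} — h (Reacher) has h→l; i (Reacher) has i→l; j (Reacher) has j→l.
j ∈ A1, so Reacher can force the target.

Reacher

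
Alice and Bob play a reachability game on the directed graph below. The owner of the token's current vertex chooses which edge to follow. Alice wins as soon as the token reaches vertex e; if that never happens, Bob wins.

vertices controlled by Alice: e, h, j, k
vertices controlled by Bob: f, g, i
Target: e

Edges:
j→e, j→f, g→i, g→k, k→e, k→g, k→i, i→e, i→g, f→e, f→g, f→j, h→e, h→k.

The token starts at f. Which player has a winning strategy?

A0 = {e}
A1: add {h, j, k} — h (Alice) has h→e; j (Alice) has j→e; k (Alice) has k→e.
A2 = A1; e.g. f (Bob) can still go to g. Fixed point.
f never enters the attractor, so Bob can avoid the target forever.

Bob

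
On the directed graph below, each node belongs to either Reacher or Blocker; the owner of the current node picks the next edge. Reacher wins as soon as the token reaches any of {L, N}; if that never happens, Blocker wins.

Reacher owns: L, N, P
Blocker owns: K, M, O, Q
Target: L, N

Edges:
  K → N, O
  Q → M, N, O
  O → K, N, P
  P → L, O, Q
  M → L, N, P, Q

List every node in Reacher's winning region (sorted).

L, N, P

A0 = {L, N}
A1: add {P} — P (Reacher) has P→L.
A2 = A1; e.g. K (Blocker) can still go to O. Fixed point.
Reacher's winning region = {L, N, P}.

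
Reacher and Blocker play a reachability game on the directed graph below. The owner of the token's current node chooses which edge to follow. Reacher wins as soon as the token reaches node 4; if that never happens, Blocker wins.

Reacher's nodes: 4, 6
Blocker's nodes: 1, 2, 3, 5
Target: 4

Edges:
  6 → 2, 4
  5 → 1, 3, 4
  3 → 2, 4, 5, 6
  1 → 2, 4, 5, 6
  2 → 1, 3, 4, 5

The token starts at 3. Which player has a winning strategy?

A0 = {4}
A1: add {6} — 6 (Reacher) has 6→4.
A2 = A1; e.g. 1 (Blocker) can still go to 2. Fixed point.
3 never enters the attractor, so Blocker can avoid the target forever.

Blocker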